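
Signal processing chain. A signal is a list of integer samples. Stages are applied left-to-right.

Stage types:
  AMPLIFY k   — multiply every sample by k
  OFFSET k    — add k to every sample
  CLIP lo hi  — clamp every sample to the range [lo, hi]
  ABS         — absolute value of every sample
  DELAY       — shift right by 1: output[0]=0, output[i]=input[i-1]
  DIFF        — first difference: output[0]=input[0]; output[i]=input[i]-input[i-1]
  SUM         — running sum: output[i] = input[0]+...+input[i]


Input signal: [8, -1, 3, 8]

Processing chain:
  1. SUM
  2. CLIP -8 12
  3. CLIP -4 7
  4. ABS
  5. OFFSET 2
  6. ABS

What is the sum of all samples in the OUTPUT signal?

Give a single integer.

Answer: 36

Derivation:
Input: [8, -1, 3, 8]
Stage 1 (SUM): sum[0..0]=8, sum[0..1]=7, sum[0..2]=10, sum[0..3]=18 -> [8, 7, 10, 18]
Stage 2 (CLIP -8 12): clip(8,-8,12)=8, clip(7,-8,12)=7, clip(10,-8,12)=10, clip(18,-8,12)=12 -> [8, 7, 10, 12]
Stage 3 (CLIP -4 7): clip(8,-4,7)=7, clip(7,-4,7)=7, clip(10,-4,7)=7, clip(12,-4,7)=7 -> [7, 7, 7, 7]
Stage 4 (ABS): |7|=7, |7|=7, |7|=7, |7|=7 -> [7, 7, 7, 7]
Stage 5 (OFFSET 2): 7+2=9, 7+2=9, 7+2=9, 7+2=9 -> [9, 9, 9, 9]
Stage 6 (ABS): |9|=9, |9|=9, |9|=9, |9|=9 -> [9, 9, 9, 9]
Output sum: 36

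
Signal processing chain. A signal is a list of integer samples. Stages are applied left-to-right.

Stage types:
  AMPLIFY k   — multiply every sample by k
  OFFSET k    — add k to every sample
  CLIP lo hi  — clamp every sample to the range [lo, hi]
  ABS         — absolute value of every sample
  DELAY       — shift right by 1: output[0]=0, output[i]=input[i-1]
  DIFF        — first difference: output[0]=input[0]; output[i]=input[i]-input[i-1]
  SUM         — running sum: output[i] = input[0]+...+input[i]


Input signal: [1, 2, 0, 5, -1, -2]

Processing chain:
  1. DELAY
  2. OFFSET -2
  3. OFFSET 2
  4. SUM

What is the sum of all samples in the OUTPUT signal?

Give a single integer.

Answer: 22

Derivation:
Input: [1, 2, 0, 5, -1, -2]
Stage 1 (DELAY): [0, 1, 2, 0, 5, -1] = [0, 1, 2, 0, 5, -1] -> [0, 1, 2, 0, 5, -1]
Stage 2 (OFFSET -2): 0+-2=-2, 1+-2=-1, 2+-2=0, 0+-2=-2, 5+-2=3, -1+-2=-3 -> [-2, -1, 0, -2, 3, -3]
Stage 3 (OFFSET 2): -2+2=0, -1+2=1, 0+2=2, -2+2=0, 3+2=5, -3+2=-1 -> [0, 1, 2, 0, 5, -1]
Stage 4 (SUM): sum[0..0]=0, sum[0..1]=1, sum[0..2]=3, sum[0..3]=3, sum[0..4]=8, sum[0..5]=7 -> [0, 1, 3, 3, 8, 7]
Output sum: 22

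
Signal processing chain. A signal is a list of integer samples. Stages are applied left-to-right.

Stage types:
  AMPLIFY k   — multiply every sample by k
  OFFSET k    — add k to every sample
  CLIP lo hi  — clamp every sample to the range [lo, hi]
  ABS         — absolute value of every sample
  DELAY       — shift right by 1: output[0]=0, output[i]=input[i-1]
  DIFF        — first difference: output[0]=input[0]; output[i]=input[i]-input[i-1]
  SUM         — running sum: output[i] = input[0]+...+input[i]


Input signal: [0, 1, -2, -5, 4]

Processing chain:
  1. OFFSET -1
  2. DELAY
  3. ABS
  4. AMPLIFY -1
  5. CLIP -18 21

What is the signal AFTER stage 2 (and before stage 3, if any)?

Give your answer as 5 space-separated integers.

Input: [0, 1, -2, -5, 4]
Stage 1 (OFFSET -1): 0+-1=-1, 1+-1=0, -2+-1=-3, -5+-1=-6, 4+-1=3 -> [-1, 0, -3, -6, 3]
Stage 2 (DELAY): [0, -1, 0, -3, -6] = [0, -1, 0, -3, -6] -> [0, -1, 0, -3, -6]

Answer: 0 -1 0 -3 -6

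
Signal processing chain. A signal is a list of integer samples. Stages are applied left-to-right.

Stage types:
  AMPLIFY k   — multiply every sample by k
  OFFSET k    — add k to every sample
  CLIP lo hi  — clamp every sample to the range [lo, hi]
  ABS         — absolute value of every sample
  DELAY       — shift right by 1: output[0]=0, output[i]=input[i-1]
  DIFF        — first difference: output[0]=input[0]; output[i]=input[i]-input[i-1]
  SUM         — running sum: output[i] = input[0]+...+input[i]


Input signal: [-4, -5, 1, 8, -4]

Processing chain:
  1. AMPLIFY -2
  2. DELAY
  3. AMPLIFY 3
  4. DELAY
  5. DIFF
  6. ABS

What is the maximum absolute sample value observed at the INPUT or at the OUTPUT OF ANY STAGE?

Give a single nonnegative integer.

Answer: 48

Derivation:
Input: [-4, -5, 1, 8, -4] (max |s|=8)
Stage 1 (AMPLIFY -2): -4*-2=8, -5*-2=10, 1*-2=-2, 8*-2=-16, -4*-2=8 -> [8, 10, -2, -16, 8] (max |s|=16)
Stage 2 (DELAY): [0, 8, 10, -2, -16] = [0, 8, 10, -2, -16] -> [0, 8, 10, -2, -16] (max |s|=16)
Stage 3 (AMPLIFY 3): 0*3=0, 8*3=24, 10*3=30, -2*3=-6, -16*3=-48 -> [0, 24, 30, -6, -48] (max |s|=48)
Stage 4 (DELAY): [0, 0, 24, 30, -6] = [0, 0, 24, 30, -6] -> [0, 0, 24, 30, -6] (max |s|=30)
Stage 5 (DIFF): s[0]=0, 0-0=0, 24-0=24, 30-24=6, -6-30=-36 -> [0, 0, 24, 6, -36] (max |s|=36)
Stage 6 (ABS): |0|=0, |0|=0, |24|=24, |6|=6, |-36|=36 -> [0, 0, 24, 6, 36] (max |s|=36)
Overall max amplitude: 48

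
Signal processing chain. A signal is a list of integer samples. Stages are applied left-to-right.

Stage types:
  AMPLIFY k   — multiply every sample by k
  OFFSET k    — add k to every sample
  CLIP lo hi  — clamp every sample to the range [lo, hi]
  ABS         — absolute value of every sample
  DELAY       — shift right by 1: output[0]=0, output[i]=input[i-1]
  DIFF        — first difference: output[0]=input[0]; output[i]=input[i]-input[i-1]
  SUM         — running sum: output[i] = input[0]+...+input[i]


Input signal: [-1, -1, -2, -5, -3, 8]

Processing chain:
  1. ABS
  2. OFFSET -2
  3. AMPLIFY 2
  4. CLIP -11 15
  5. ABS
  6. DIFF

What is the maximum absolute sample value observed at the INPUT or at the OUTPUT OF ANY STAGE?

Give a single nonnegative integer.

Input: [-1, -1, -2, -5, -3, 8] (max |s|=8)
Stage 1 (ABS): |-1|=1, |-1|=1, |-2|=2, |-5|=5, |-3|=3, |8|=8 -> [1, 1, 2, 5, 3, 8] (max |s|=8)
Stage 2 (OFFSET -2): 1+-2=-1, 1+-2=-1, 2+-2=0, 5+-2=3, 3+-2=1, 8+-2=6 -> [-1, -1, 0, 3, 1, 6] (max |s|=6)
Stage 3 (AMPLIFY 2): -1*2=-2, -1*2=-2, 0*2=0, 3*2=6, 1*2=2, 6*2=12 -> [-2, -2, 0, 6, 2, 12] (max |s|=12)
Stage 4 (CLIP -11 15): clip(-2,-11,15)=-2, clip(-2,-11,15)=-2, clip(0,-11,15)=0, clip(6,-11,15)=6, clip(2,-11,15)=2, clip(12,-11,15)=12 -> [-2, -2, 0, 6, 2, 12] (max |s|=12)
Stage 5 (ABS): |-2|=2, |-2|=2, |0|=0, |6|=6, |2|=2, |12|=12 -> [2, 2, 0, 6, 2, 12] (max |s|=12)
Stage 6 (DIFF): s[0]=2, 2-2=0, 0-2=-2, 6-0=6, 2-6=-4, 12-2=10 -> [2, 0, -2, 6, -4, 10] (max |s|=10)
Overall max amplitude: 12

Answer: 12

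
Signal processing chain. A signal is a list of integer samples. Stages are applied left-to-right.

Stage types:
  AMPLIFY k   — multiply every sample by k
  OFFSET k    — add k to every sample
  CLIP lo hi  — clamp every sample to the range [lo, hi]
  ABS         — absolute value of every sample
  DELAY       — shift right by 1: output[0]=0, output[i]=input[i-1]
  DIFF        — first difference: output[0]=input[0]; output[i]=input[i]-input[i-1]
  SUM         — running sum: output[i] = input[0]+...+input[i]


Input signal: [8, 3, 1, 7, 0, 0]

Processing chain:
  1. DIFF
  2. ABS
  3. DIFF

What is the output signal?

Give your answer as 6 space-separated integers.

Input: [8, 3, 1, 7, 0, 0]
Stage 1 (DIFF): s[0]=8, 3-8=-5, 1-3=-2, 7-1=6, 0-7=-7, 0-0=0 -> [8, -5, -2, 6, -7, 0]
Stage 2 (ABS): |8|=8, |-5|=5, |-2|=2, |6|=6, |-7|=7, |0|=0 -> [8, 5, 2, 6, 7, 0]
Stage 3 (DIFF): s[0]=8, 5-8=-3, 2-5=-3, 6-2=4, 7-6=1, 0-7=-7 -> [8, -3, -3, 4, 1, -7]

Answer: 8 -3 -3 4 1 -7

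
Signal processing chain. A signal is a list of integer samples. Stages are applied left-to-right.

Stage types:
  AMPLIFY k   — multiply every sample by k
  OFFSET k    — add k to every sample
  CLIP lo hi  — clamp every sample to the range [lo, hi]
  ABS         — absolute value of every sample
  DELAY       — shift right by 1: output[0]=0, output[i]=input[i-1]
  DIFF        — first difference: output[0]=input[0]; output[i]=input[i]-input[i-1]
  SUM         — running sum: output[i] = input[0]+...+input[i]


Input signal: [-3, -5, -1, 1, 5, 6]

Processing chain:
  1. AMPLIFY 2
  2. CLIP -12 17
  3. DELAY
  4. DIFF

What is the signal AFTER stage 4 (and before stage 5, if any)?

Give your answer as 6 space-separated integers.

Input: [-3, -5, -1, 1, 5, 6]
Stage 1 (AMPLIFY 2): -3*2=-6, -5*2=-10, -1*2=-2, 1*2=2, 5*2=10, 6*2=12 -> [-6, -10, -2, 2, 10, 12]
Stage 2 (CLIP -12 17): clip(-6,-12,17)=-6, clip(-10,-12,17)=-10, clip(-2,-12,17)=-2, clip(2,-12,17)=2, clip(10,-12,17)=10, clip(12,-12,17)=12 -> [-6, -10, -2, 2, 10, 12]
Stage 3 (DELAY): [0, -6, -10, -2, 2, 10] = [0, -6, -10, -2, 2, 10] -> [0, -6, -10, -2, 2, 10]
Stage 4 (DIFF): s[0]=0, -6-0=-6, -10--6=-4, -2--10=8, 2--2=4, 10-2=8 -> [0, -6, -4, 8, 4, 8]

Answer: 0 -6 -4 8 4 8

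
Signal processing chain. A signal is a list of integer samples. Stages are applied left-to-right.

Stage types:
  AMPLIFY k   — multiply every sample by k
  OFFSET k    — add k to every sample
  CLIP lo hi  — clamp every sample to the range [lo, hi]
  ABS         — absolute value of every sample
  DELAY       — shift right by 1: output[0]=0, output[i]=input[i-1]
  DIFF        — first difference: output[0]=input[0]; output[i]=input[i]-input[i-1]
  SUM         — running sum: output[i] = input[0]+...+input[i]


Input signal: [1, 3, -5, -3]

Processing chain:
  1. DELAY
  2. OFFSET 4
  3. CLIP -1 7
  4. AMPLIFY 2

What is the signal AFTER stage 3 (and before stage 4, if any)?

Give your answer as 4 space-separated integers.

Input: [1, 3, -5, -3]
Stage 1 (DELAY): [0, 1, 3, -5] = [0, 1, 3, -5] -> [0, 1, 3, -5]
Stage 2 (OFFSET 4): 0+4=4, 1+4=5, 3+4=7, -5+4=-1 -> [4, 5, 7, -1]
Stage 3 (CLIP -1 7): clip(4,-1,7)=4, clip(5,-1,7)=5, clip(7,-1,7)=7, clip(-1,-1,7)=-1 -> [4, 5, 7, -1]

Answer: 4 5 7 -1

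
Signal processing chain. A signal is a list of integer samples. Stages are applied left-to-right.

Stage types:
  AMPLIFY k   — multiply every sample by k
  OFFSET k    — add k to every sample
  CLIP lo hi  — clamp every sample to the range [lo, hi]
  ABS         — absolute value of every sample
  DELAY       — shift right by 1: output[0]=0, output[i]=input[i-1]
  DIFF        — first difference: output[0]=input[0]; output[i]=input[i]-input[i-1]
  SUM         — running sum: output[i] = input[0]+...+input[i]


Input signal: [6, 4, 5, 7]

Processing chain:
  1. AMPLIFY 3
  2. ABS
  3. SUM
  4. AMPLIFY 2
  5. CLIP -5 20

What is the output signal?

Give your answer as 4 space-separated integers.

Answer: 20 20 20 20

Derivation:
Input: [6, 4, 5, 7]
Stage 1 (AMPLIFY 3): 6*3=18, 4*3=12, 5*3=15, 7*3=21 -> [18, 12, 15, 21]
Stage 2 (ABS): |18|=18, |12|=12, |15|=15, |21|=21 -> [18, 12, 15, 21]
Stage 3 (SUM): sum[0..0]=18, sum[0..1]=30, sum[0..2]=45, sum[0..3]=66 -> [18, 30, 45, 66]
Stage 4 (AMPLIFY 2): 18*2=36, 30*2=60, 45*2=90, 66*2=132 -> [36, 60, 90, 132]
Stage 5 (CLIP -5 20): clip(36,-5,20)=20, clip(60,-5,20)=20, clip(90,-5,20)=20, clip(132,-5,20)=20 -> [20, 20, 20, 20]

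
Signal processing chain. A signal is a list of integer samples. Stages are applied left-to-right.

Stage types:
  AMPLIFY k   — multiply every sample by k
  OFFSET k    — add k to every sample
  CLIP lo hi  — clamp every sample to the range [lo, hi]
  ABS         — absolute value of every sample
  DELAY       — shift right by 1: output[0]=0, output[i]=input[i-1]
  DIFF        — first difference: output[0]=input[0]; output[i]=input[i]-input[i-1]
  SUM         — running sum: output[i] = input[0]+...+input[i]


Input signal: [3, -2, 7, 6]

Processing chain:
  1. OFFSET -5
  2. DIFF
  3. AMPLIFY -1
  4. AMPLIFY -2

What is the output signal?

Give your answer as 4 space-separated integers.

Answer: -4 -10 18 -2

Derivation:
Input: [3, -2, 7, 6]
Stage 1 (OFFSET -5): 3+-5=-2, -2+-5=-7, 7+-5=2, 6+-5=1 -> [-2, -7, 2, 1]
Stage 2 (DIFF): s[0]=-2, -7--2=-5, 2--7=9, 1-2=-1 -> [-2, -5, 9, -1]
Stage 3 (AMPLIFY -1): -2*-1=2, -5*-1=5, 9*-1=-9, -1*-1=1 -> [2, 5, -9, 1]
Stage 4 (AMPLIFY -2): 2*-2=-4, 5*-2=-10, -9*-2=18, 1*-2=-2 -> [-4, -10, 18, -2]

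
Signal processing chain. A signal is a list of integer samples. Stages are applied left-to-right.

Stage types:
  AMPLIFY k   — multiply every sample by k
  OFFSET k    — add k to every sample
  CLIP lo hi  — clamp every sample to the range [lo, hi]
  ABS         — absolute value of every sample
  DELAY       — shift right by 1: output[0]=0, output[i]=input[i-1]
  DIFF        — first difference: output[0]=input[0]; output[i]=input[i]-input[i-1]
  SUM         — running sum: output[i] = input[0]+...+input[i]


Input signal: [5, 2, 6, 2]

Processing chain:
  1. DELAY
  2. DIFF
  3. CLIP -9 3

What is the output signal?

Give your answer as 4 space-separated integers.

Answer: 0 3 -3 3

Derivation:
Input: [5, 2, 6, 2]
Stage 1 (DELAY): [0, 5, 2, 6] = [0, 5, 2, 6] -> [0, 5, 2, 6]
Stage 2 (DIFF): s[0]=0, 5-0=5, 2-5=-3, 6-2=4 -> [0, 5, -3, 4]
Stage 3 (CLIP -9 3): clip(0,-9,3)=0, clip(5,-9,3)=3, clip(-3,-9,3)=-3, clip(4,-9,3)=3 -> [0, 3, -3, 3]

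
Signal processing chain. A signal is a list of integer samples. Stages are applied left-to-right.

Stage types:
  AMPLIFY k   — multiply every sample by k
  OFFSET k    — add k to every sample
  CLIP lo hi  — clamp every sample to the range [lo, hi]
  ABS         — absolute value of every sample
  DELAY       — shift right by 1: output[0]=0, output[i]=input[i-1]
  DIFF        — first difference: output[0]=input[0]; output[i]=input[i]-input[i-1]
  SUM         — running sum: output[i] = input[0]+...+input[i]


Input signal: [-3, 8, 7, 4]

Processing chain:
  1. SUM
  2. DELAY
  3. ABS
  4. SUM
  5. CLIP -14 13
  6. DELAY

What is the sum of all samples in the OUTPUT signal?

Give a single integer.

Answer: 11

Derivation:
Input: [-3, 8, 7, 4]
Stage 1 (SUM): sum[0..0]=-3, sum[0..1]=5, sum[0..2]=12, sum[0..3]=16 -> [-3, 5, 12, 16]
Stage 2 (DELAY): [0, -3, 5, 12] = [0, -3, 5, 12] -> [0, -3, 5, 12]
Stage 3 (ABS): |0|=0, |-3|=3, |5|=5, |12|=12 -> [0, 3, 5, 12]
Stage 4 (SUM): sum[0..0]=0, sum[0..1]=3, sum[0..2]=8, sum[0..3]=20 -> [0, 3, 8, 20]
Stage 5 (CLIP -14 13): clip(0,-14,13)=0, clip(3,-14,13)=3, clip(8,-14,13)=8, clip(20,-14,13)=13 -> [0, 3, 8, 13]
Stage 6 (DELAY): [0, 0, 3, 8] = [0, 0, 3, 8] -> [0, 0, 3, 8]
Output sum: 11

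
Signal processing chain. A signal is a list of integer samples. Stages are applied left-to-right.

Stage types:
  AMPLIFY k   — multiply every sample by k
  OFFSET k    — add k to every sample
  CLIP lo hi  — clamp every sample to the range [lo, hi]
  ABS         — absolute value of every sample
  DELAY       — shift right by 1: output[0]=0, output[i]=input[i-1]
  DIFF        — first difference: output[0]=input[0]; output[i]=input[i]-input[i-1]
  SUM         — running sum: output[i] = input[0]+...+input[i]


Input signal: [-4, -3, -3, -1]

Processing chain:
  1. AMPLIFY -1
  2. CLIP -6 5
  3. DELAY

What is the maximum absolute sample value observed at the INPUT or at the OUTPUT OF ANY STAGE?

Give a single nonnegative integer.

Answer: 4

Derivation:
Input: [-4, -3, -3, -1] (max |s|=4)
Stage 1 (AMPLIFY -1): -4*-1=4, -3*-1=3, -3*-1=3, -1*-1=1 -> [4, 3, 3, 1] (max |s|=4)
Stage 2 (CLIP -6 5): clip(4,-6,5)=4, clip(3,-6,5)=3, clip(3,-6,5)=3, clip(1,-6,5)=1 -> [4, 3, 3, 1] (max |s|=4)
Stage 3 (DELAY): [0, 4, 3, 3] = [0, 4, 3, 3] -> [0, 4, 3, 3] (max |s|=4)
Overall max amplitude: 4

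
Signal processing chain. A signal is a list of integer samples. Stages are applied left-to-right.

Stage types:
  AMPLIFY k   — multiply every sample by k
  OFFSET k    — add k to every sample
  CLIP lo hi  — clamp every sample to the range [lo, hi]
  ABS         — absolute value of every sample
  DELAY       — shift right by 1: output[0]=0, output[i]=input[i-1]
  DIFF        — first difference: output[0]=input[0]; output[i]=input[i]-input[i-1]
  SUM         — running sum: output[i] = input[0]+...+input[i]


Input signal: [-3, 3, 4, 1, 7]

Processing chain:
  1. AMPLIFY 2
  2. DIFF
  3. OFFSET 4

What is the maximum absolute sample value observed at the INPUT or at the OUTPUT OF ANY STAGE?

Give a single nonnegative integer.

Answer: 16

Derivation:
Input: [-3, 3, 4, 1, 7] (max |s|=7)
Stage 1 (AMPLIFY 2): -3*2=-6, 3*2=6, 4*2=8, 1*2=2, 7*2=14 -> [-6, 6, 8, 2, 14] (max |s|=14)
Stage 2 (DIFF): s[0]=-6, 6--6=12, 8-6=2, 2-8=-6, 14-2=12 -> [-6, 12, 2, -6, 12] (max |s|=12)
Stage 3 (OFFSET 4): -6+4=-2, 12+4=16, 2+4=6, -6+4=-2, 12+4=16 -> [-2, 16, 6, -2, 16] (max |s|=16)
Overall max amplitude: 16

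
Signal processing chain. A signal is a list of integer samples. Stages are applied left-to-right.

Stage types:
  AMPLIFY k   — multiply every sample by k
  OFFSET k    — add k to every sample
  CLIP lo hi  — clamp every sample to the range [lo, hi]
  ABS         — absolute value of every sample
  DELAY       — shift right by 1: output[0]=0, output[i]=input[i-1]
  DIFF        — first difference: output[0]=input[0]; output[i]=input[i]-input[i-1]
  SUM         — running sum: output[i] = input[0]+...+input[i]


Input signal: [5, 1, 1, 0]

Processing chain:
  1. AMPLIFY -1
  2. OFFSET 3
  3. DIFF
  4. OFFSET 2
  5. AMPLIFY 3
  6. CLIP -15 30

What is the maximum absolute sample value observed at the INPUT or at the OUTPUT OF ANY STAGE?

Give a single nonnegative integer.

Input: [5, 1, 1, 0] (max |s|=5)
Stage 1 (AMPLIFY -1): 5*-1=-5, 1*-1=-1, 1*-1=-1, 0*-1=0 -> [-5, -1, -1, 0] (max |s|=5)
Stage 2 (OFFSET 3): -5+3=-2, -1+3=2, -1+3=2, 0+3=3 -> [-2, 2, 2, 3] (max |s|=3)
Stage 3 (DIFF): s[0]=-2, 2--2=4, 2-2=0, 3-2=1 -> [-2, 4, 0, 1] (max |s|=4)
Stage 4 (OFFSET 2): -2+2=0, 4+2=6, 0+2=2, 1+2=3 -> [0, 6, 2, 3] (max |s|=6)
Stage 5 (AMPLIFY 3): 0*3=0, 6*3=18, 2*3=6, 3*3=9 -> [0, 18, 6, 9] (max |s|=18)
Stage 6 (CLIP -15 30): clip(0,-15,30)=0, clip(18,-15,30)=18, clip(6,-15,30)=6, clip(9,-15,30)=9 -> [0, 18, 6, 9] (max |s|=18)
Overall max amplitude: 18

Answer: 18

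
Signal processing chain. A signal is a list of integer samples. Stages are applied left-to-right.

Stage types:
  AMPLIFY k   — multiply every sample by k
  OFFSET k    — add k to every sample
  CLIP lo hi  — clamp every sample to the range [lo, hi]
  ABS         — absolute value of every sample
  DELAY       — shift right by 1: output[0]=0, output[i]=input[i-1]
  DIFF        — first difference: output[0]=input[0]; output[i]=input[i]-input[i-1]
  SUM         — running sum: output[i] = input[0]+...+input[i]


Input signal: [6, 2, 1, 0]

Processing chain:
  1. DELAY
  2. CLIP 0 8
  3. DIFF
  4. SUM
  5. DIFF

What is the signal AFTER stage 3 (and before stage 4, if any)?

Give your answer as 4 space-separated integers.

Answer: 0 6 -4 -1

Derivation:
Input: [6, 2, 1, 0]
Stage 1 (DELAY): [0, 6, 2, 1] = [0, 6, 2, 1] -> [0, 6, 2, 1]
Stage 2 (CLIP 0 8): clip(0,0,8)=0, clip(6,0,8)=6, clip(2,0,8)=2, clip(1,0,8)=1 -> [0, 6, 2, 1]
Stage 3 (DIFF): s[0]=0, 6-0=6, 2-6=-4, 1-2=-1 -> [0, 6, -4, -1]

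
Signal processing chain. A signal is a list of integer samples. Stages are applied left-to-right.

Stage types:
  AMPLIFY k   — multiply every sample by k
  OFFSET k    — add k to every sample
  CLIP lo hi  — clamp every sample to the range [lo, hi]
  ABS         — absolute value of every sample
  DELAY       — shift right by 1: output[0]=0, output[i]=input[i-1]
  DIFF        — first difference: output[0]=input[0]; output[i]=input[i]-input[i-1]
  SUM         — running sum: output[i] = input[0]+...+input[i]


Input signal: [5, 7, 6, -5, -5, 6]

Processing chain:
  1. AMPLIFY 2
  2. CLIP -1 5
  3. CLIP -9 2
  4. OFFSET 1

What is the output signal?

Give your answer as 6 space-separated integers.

Input: [5, 7, 6, -5, -5, 6]
Stage 1 (AMPLIFY 2): 5*2=10, 7*2=14, 6*2=12, -5*2=-10, -5*2=-10, 6*2=12 -> [10, 14, 12, -10, -10, 12]
Stage 2 (CLIP -1 5): clip(10,-1,5)=5, clip(14,-1,5)=5, clip(12,-1,5)=5, clip(-10,-1,5)=-1, clip(-10,-1,5)=-1, clip(12,-1,5)=5 -> [5, 5, 5, -1, -1, 5]
Stage 3 (CLIP -9 2): clip(5,-9,2)=2, clip(5,-9,2)=2, clip(5,-9,2)=2, clip(-1,-9,2)=-1, clip(-1,-9,2)=-1, clip(5,-9,2)=2 -> [2, 2, 2, -1, -1, 2]
Stage 4 (OFFSET 1): 2+1=3, 2+1=3, 2+1=3, -1+1=0, -1+1=0, 2+1=3 -> [3, 3, 3, 0, 0, 3]

Answer: 3 3 3 0 0 3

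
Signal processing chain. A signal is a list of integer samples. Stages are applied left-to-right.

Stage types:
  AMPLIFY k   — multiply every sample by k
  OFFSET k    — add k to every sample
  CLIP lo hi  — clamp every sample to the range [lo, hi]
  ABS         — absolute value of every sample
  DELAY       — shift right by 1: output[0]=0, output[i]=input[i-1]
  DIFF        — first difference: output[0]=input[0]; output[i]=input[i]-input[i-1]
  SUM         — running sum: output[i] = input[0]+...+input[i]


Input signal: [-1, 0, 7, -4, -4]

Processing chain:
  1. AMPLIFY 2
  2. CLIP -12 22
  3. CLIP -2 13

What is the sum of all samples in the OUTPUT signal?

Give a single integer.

Answer: 7

Derivation:
Input: [-1, 0, 7, -4, -4]
Stage 1 (AMPLIFY 2): -1*2=-2, 0*2=0, 7*2=14, -4*2=-8, -4*2=-8 -> [-2, 0, 14, -8, -8]
Stage 2 (CLIP -12 22): clip(-2,-12,22)=-2, clip(0,-12,22)=0, clip(14,-12,22)=14, clip(-8,-12,22)=-8, clip(-8,-12,22)=-8 -> [-2, 0, 14, -8, -8]
Stage 3 (CLIP -2 13): clip(-2,-2,13)=-2, clip(0,-2,13)=0, clip(14,-2,13)=13, clip(-8,-2,13)=-2, clip(-8,-2,13)=-2 -> [-2, 0, 13, -2, -2]
Output sum: 7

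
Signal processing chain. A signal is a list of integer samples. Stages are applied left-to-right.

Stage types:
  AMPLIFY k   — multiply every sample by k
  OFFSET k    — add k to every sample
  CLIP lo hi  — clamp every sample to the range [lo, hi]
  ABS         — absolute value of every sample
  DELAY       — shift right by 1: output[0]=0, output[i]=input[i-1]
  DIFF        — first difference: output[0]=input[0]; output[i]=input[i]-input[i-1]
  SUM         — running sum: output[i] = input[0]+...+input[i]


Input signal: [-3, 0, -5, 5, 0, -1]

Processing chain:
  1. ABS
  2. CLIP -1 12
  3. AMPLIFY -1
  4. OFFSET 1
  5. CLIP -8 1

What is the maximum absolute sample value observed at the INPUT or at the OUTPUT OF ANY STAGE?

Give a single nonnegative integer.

Answer: 5

Derivation:
Input: [-3, 0, -5, 5, 0, -1] (max |s|=5)
Stage 1 (ABS): |-3|=3, |0|=0, |-5|=5, |5|=5, |0|=0, |-1|=1 -> [3, 0, 5, 5, 0, 1] (max |s|=5)
Stage 2 (CLIP -1 12): clip(3,-1,12)=3, clip(0,-1,12)=0, clip(5,-1,12)=5, clip(5,-1,12)=5, clip(0,-1,12)=0, clip(1,-1,12)=1 -> [3, 0, 5, 5, 0, 1] (max |s|=5)
Stage 3 (AMPLIFY -1): 3*-1=-3, 0*-1=0, 5*-1=-5, 5*-1=-5, 0*-1=0, 1*-1=-1 -> [-3, 0, -5, -5, 0, -1] (max |s|=5)
Stage 4 (OFFSET 1): -3+1=-2, 0+1=1, -5+1=-4, -5+1=-4, 0+1=1, -1+1=0 -> [-2, 1, -4, -4, 1, 0] (max |s|=4)
Stage 5 (CLIP -8 1): clip(-2,-8,1)=-2, clip(1,-8,1)=1, clip(-4,-8,1)=-4, clip(-4,-8,1)=-4, clip(1,-8,1)=1, clip(0,-8,1)=0 -> [-2, 1, -4, -4, 1, 0] (max |s|=4)
Overall max amplitude: 5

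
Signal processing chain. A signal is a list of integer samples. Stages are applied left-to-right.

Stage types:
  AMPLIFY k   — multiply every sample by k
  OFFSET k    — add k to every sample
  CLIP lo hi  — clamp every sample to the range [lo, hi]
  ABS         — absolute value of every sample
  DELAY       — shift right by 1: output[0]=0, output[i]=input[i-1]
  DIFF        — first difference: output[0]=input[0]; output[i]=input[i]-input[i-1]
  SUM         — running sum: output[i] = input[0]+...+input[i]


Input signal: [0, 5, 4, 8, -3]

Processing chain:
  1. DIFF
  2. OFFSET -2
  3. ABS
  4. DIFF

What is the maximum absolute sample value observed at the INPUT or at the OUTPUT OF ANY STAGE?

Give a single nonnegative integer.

Input: [0, 5, 4, 8, -3] (max |s|=8)
Stage 1 (DIFF): s[0]=0, 5-0=5, 4-5=-1, 8-4=4, -3-8=-11 -> [0, 5, -1, 4, -11] (max |s|=11)
Stage 2 (OFFSET -2): 0+-2=-2, 5+-2=3, -1+-2=-3, 4+-2=2, -11+-2=-13 -> [-2, 3, -3, 2, -13] (max |s|=13)
Stage 3 (ABS): |-2|=2, |3|=3, |-3|=3, |2|=2, |-13|=13 -> [2, 3, 3, 2, 13] (max |s|=13)
Stage 4 (DIFF): s[0]=2, 3-2=1, 3-3=0, 2-3=-1, 13-2=11 -> [2, 1, 0, -1, 11] (max |s|=11)
Overall max amplitude: 13

Answer: 13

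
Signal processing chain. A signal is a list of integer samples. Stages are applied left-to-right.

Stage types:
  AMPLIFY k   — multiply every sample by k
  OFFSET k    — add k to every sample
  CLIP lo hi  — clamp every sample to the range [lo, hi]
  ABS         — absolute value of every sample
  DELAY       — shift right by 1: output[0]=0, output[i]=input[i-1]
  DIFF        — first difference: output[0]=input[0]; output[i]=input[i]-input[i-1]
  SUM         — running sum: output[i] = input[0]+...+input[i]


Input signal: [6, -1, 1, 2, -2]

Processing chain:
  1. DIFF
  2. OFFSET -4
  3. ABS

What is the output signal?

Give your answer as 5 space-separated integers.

Answer: 2 11 2 3 8

Derivation:
Input: [6, -1, 1, 2, -2]
Stage 1 (DIFF): s[0]=6, -1-6=-7, 1--1=2, 2-1=1, -2-2=-4 -> [6, -7, 2, 1, -4]
Stage 2 (OFFSET -4): 6+-4=2, -7+-4=-11, 2+-4=-2, 1+-4=-3, -4+-4=-8 -> [2, -11, -2, -3, -8]
Stage 3 (ABS): |2|=2, |-11|=11, |-2|=2, |-3|=3, |-8|=8 -> [2, 11, 2, 3, 8]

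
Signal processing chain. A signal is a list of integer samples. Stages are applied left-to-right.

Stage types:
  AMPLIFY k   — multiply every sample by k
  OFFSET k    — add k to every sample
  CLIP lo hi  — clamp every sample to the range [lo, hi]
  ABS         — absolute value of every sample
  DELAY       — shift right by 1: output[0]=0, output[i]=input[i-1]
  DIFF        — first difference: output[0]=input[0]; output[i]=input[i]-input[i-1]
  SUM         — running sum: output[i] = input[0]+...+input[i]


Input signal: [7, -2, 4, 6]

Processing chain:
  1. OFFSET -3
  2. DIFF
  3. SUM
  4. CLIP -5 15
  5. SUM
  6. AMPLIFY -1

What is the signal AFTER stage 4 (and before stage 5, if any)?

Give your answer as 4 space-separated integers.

Answer: 4 -5 1 3

Derivation:
Input: [7, -2, 4, 6]
Stage 1 (OFFSET -3): 7+-3=4, -2+-3=-5, 4+-3=1, 6+-3=3 -> [4, -5, 1, 3]
Stage 2 (DIFF): s[0]=4, -5-4=-9, 1--5=6, 3-1=2 -> [4, -9, 6, 2]
Stage 3 (SUM): sum[0..0]=4, sum[0..1]=-5, sum[0..2]=1, sum[0..3]=3 -> [4, -5, 1, 3]
Stage 4 (CLIP -5 15): clip(4,-5,15)=4, clip(-5,-5,15)=-5, clip(1,-5,15)=1, clip(3,-5,15)=3 -> [4, -5, 1, 3]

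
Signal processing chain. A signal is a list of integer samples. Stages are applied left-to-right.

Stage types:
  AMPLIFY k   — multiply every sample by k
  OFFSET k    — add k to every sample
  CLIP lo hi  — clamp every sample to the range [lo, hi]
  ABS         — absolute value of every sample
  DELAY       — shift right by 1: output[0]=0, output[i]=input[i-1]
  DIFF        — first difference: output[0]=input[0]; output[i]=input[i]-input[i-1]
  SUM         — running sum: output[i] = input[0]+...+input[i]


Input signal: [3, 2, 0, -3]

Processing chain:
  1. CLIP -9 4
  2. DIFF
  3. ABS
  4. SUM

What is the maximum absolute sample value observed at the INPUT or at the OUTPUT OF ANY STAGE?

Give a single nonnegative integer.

Answer: 9

Derivation:
Input: [3, 2, 0, -3] (max |s|=3)
Stage 1 (CLIP -9 4): clip(3,-9,4)=3, clip(2,-9,4)=2, clip(0,-9,4)=0, clip(-3,-9,4)=-3 -> [3, 2, 0, -3] (max |s|=3)
Stage 2 (DIFF): s[0]=3, 2-3=-1, 0-2=-2, -3-0=-3 -> [3, -1, -2, -3] (max |s|=3)
Stage 3 (ABS): |3|=3, |-1|=1, |-2|=2, |-3|=3 -> [3, 1, 2, 3] (max |s|=3)
Stage 4 (SUM): sum[0..0]=3, sum[0..1]=4, sum[0..2]=6, sum[0..3]=9 -> [3, 4, 6, 9] (max |s|=9)
Overall max amplitude: 9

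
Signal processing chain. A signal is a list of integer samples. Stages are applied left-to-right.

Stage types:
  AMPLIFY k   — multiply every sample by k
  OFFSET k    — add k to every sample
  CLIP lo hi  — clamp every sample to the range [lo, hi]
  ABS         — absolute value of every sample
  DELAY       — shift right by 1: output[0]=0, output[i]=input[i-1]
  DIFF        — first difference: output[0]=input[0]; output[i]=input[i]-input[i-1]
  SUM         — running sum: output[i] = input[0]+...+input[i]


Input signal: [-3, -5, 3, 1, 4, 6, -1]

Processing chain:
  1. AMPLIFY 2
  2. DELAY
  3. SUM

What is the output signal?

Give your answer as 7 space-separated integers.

Answer: 0 -6 -16 -10 -8 0 12

Derivation:
Input: [-3, -5, 3, 1, 4, 6, -1]
Stage 1 (AMPLIFY 2): -3*2=-6, -5*2=-10, 3*2=6, 1*2=2, 4*2=8, 6*2=12, -1*2=-2 -> [-6, -10, 6, 2, 8, 12, -2]
Stage 2 (DELAY): [0, -6, -10, 6, 2, 8, 12] = [0, -6, -10, 6, 2, 8, 12] -> [0, -6, -10, 6, 2, 8, 12]
Stage 3 (SUM): sum[0..0]=0, sum[0..1]=-6, sum[0..2]=-16, sum[0..3]=-10, sum[0..4]=-8, sum[0..5]=0, sum[0..6]=12 -> [0, -6, -16, -10, -8, 0, 12]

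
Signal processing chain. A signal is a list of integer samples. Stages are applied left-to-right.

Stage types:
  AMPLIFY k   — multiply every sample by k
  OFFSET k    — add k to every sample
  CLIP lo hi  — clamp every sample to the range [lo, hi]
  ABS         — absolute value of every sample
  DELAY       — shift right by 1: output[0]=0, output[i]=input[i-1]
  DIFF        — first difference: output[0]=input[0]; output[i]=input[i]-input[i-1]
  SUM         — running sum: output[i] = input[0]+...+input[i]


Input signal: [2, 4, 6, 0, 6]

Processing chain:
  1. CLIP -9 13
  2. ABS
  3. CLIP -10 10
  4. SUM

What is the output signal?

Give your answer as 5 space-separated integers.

Input: [2, 4, 6, 0, 6]
Stage 1 (CLIP -9 13): clip(2,-9,13)=2, clip(4,-9,13)=4, clip(6,-9,13)=6, clip(0,-9,13)=0, clip(6,-9,13)=6 -> [2, 4, 6, 0, 6]
Stage 2 (ABS): |2|=2, |4|=4, |6|=6, |0|=0, |6|=6 -> [2, 4, 6, 0, 6]
Stage 3 (CLIP -10 10): clip(2,-10,10)=2, clip(4,-10,10)=4, clip(6,-10,10)=6, clip(0,-10,10)=0, clip(6,-10,10)=6 -> [2, 4, 6, 0, 6]
Stage 4 (SUM): sum[0..0]=2, sum[0..1]=6, sum[0..2]=12, sum[0..3]=12, sum[0..4]=18 -> [2, 6, 12, 12, 18]

Answer: 2 6 12 12 18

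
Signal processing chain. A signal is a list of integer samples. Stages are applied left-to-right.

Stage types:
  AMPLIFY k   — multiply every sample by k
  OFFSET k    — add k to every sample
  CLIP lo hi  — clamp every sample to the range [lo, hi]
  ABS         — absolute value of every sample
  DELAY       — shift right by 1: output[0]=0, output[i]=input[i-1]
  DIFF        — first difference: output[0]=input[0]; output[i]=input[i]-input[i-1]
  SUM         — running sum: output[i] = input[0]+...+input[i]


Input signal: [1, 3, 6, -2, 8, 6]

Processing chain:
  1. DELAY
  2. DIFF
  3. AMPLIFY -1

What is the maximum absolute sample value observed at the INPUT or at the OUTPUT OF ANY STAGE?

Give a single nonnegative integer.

Input: [1, 3, 6, -2, 8, 6] (max |s|=8)
Stage 1 (DELAY): [0, 1, 3, 6, -2, 8] = [0, 1, 3, 6, -2, 8] -> [0, 1, 3, 6, -2, 8] (max |s|=8)
Stage 2 (DIFF): s[0]=0, 1-0=1, 3-1=2, 6-3=3, -2-6=-8, 8--2=10 -> [0, 1, 2, 3, -8, 10] (max |s|=10)
Stage 3 (AMPLIFY -1): 0*-1=0, 1*-1=-1, 2*-1=-2, 3*-1=-3, -8*-1=8, 10*-1=-10 -> [0, -1, -2, -3, 8, -10] (max |s|=10)
Overall max amplitude: 10

Answer: 10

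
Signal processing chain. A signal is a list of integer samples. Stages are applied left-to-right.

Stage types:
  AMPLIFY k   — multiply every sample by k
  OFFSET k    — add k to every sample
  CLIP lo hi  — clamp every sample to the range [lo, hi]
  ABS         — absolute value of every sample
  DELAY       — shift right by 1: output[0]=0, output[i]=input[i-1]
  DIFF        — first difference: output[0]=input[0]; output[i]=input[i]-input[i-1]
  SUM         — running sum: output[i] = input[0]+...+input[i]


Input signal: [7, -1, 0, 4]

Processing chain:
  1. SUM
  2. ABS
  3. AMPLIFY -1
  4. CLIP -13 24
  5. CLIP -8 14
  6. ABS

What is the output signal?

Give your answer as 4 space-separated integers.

Answer: 7 6 6 8

Derivation:
Input: [7, -1, 0, 4]
Stage 1 (SUM): sum[0..0]=7, sum[0..1]=6, sum[0..2]=6, sum[0..3]=10 -> [7, 6, 6, 10]
Stage 2 (ABS): |7|=7, |6|=6, |6|=6, |10|=10 -> [7, 6, 6, 10]
Stage 3 (AMPLIFY -1): 7*-1=-7, 6*-1=-6, 6*-1=-6, 10*-1=-10 -> [-7, -6, -6, -10]
Stage 4 (CLIP -13 24): clip(-7,-13,24)=-7, clip(-6,-13,24)=-6, clip(-6,-13,24)=-6, clip(-10,-13,24)=-10 -> [-7, -6, -6, -10]
Stage 5 (CLIP -8 14): clip(-7,-8,14)=-7, clip(-6,-8,14)=-6, clip(-6,-8,14)=-6, clip(-10,-8,14)=-8 -> [-7, -6, -6, -8]
Stage 6 (ABS): |-7|=7, |-6|=6, |-6|=6, |-8|=8 -> [7, 6, 6, 8]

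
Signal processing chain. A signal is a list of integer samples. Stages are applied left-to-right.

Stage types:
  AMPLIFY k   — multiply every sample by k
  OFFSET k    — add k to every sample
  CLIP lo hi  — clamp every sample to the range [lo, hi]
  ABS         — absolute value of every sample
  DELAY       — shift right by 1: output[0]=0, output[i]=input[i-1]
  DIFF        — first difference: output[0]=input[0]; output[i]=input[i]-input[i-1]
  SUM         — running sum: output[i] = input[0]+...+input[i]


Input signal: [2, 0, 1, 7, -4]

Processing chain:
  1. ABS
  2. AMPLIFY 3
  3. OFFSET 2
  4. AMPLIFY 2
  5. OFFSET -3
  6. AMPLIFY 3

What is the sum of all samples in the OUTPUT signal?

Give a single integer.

Input: [2, 0, 1, 7, -4]
Stage 1 (ABS): |2|=2, |0|=0, |1|=1, |7|=7, |-4|=4 -> [2, 0, 1, 7, 4]
Stage 2 (AMPLIFY 3): 2*3=6, 0*3=0, 1*3=3, 7*3=21, 4*3=12 -> [6, 0, 3, 21, 12]
Stage 3 (OFFSET 2): 6+2=8, 0+2=2, 3+2=5, 21+2=23, 12+2=14 -> [8, 2, 5, 23, 14]
Stage 4 (AMPLIFY 2): 8*2=16, 2*2=4, 5*2=10, 23*2=46, 14*2=28 -> [16, 4, 10, 46, 28]
Stage 5 (OFFSET -3): 16+-3=13, 4+-3=1, 10+-3=7, 46+-3=43, 28+-3=25 -> [13, 1, 7, 43, 25]
Stage 6 (AMPLIFY 3): 13*3=39, 1*3=3, 7*3=21, 43*3=129, 25*3=75 -> [39, 3, 21, 129, 75]
Output sum: 267

Answer: 267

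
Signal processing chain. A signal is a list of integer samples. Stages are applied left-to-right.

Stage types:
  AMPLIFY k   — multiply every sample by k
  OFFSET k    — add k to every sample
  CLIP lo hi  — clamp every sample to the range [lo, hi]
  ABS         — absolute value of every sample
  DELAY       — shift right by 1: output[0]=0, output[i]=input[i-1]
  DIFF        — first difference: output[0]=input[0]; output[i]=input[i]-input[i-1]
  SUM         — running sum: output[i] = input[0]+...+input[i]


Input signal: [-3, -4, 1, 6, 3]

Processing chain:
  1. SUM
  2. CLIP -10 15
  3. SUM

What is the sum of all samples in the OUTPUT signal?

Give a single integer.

Answer: -58

Derivation:
Input: [-3, -4, 1, 6, 3]
Stage 1 (SUM): sum[0..0]=-3, sum[0..1]=-7, sum[0..2]=-6, sum[0..3]=0, sum[0..4]=3 -> [-3, -7, -6, 0, 3]
Stage 2 (CLIP -10 15): clip(-3,-10,15)=-3, clip(-7,-10,15)=-7, clip(-6,-10,15)=-6, clip(0,-10,15)=0, clip(3,-10,15)=3 -> [-3, -7, -6, 0, 3]
Stage 3 (SUM): sum[0..0]=-3, sum[0..1]=-10, sum[0..2]=-16, sum[0..3]=-16, sum[0..4]=-13 -> [-3, -10, -16, -16, -13]
Output sum: -58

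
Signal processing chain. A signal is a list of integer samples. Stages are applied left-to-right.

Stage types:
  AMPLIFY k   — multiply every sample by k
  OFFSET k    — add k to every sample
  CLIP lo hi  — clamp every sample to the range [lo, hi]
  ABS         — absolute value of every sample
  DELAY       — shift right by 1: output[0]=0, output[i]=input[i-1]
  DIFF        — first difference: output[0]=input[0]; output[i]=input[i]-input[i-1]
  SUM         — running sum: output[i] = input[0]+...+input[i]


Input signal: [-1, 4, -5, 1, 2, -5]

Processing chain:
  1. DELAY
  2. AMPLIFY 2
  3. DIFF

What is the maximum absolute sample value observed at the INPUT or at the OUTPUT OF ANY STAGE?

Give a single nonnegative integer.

Answer: 18

Derivation:
Input: [-1, 4, -5, 1, 2, -5] (max |s|=5)
Stage 1 (DELAY): [0, -1, 4, -5, 1, 2] = [0, -1, 4, -5, 1, 2] -> [0, -1, 4, -5, 1, 2] (max |s|=5)
Stage 2 (AMPLIFY 2): 0*2=0, -1*2=-2, 4*2=8, -5*2=-10, 1*2=2, 2*2=4 -> [0, -2, 8, -10, 2, 4] (max |s|=10)
Stage 3 (DIFF): s[0]=0, -2-0=-2, 8--2=10, -10-8=-18, 2--10=12, 4-2=2 -> [0, -2, 10, -18, 12, 2] (max |s|=18)
Overall max amplitude: 18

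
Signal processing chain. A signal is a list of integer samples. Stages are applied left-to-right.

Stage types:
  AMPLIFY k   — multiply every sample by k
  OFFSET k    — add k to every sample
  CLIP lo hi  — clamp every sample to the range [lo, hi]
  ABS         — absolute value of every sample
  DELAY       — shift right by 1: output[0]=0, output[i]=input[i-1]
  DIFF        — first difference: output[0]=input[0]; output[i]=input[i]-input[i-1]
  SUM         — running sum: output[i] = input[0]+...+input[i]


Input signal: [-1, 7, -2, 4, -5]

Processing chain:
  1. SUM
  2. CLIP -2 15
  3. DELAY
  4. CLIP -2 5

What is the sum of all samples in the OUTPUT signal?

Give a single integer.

Answer: 13

Derivation:
Input: [-1, 7, -2, 4, -5]
Stage 1 (SUM): sum[0..0]=-1, sum[0..1]=6, sum[0..2]=4, sum[0..3]=8, sum[0..4]=3 -> [-1, 6, 4, 8, 3]
Stage 2 (CLIP -2 15): clip(-1,-2,15)=-1, clip(6,-2,15)=6, clip(4,-2,15)=4, clip(8,-2,15)=8, clip(3,-2,15)=3 -> [-1, 6, 4, 8, 3]
Stage 3 (DELAY): [0, -1, 6, 4, 8] = [0, -1, 6, 4, 8] -> [0, -1, 6, 4, 8]
Stage 4 (CLIP -2 5): clip(0,-2,5)=0, clip(-1,-2,5)=-1, clip(6,-2,5)=5, clip(4,-2,5)=4, clip(8,-2,5)=5 -> [0, -1, 5, 4, 5]
Output sum: 13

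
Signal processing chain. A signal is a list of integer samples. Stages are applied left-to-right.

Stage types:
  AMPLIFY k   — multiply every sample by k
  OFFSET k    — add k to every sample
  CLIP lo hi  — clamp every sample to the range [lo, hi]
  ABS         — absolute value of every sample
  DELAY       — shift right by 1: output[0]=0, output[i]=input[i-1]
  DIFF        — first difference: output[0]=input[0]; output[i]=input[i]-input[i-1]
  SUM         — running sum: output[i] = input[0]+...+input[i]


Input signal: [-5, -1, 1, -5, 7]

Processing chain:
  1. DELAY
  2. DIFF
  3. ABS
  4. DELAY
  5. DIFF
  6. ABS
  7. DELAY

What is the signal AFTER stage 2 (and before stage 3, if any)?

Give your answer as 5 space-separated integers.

Input: [-5, -1, 1, -5, 7]
Stage 1 (DELAY): [0, -5, -1, 1, -5] = [0, -5, -1, 1, -5] -> [0, -5, -1, 1, -5]
Stage 2 (DIFF): s[0]=0, -5-0=-5, -1--5=4, 1--1=2, -5-1=-6 -> [0, -5, 4, 2, -6]

Answer: 0 -5 4 2 -6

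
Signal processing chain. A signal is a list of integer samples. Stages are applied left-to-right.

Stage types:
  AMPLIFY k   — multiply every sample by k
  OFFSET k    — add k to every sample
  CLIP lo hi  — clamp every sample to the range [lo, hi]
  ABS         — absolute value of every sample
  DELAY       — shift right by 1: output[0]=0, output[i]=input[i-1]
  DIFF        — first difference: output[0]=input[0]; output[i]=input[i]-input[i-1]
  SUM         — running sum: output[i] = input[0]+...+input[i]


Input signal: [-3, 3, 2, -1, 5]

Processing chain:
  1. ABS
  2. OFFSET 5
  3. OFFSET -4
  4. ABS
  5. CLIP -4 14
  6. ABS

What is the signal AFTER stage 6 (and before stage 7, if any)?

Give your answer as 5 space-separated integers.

Input: [-3, 3, 2, -1, 5]
Stage 1 (ABS): |-3|=3, |3|=3, |2|=2, |-1|=1, |5|=5 -> [3, 3, 2, 1, 5]
Stage 2 (OFFSET 5): 3+5=8, 3+5=8, 2+5=7, 1+5=6, 5+5=10 -> [8, 8, 7, 6, 10]
Stage 3 (OFFSET -4): 8+-4=4, 8+-4=4, 7+-4=3, 6+-4=2, 10+-4=6 -> [4, 4, 3, 2, 6]
Stage 4 (ABS): |4|=4, |4|=4, |3|=3, |2|=2, |6|=6 -> [4, 4, 3, 2, 6]
Stage 5 (CLIP -4 14): clip(4,-4,14)=4, clip(4,-4,14)=4, clip(3,-4,14)=3, clip(2,-4,14)=2, clip(6,-4,14)=6 -> [4, 4, 3, 2, 6]
Stage 6 (ABS): |4|=4, |4|=4, |3|=3, |2|=2, |6|=6 -> [4, 4, 3, 2, 6]

Answer: 4 4 3 2 6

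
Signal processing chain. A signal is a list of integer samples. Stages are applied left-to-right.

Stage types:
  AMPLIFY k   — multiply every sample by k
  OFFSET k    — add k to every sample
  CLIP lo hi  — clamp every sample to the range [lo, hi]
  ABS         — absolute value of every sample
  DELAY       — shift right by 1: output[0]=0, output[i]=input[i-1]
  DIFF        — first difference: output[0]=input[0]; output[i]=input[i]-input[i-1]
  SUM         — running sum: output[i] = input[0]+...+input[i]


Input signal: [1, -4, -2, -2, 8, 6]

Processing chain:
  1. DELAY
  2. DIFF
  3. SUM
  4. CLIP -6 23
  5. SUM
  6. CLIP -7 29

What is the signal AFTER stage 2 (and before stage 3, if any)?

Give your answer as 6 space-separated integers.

Answer: 0 1 -5 2 0 10

Derivation:
Input: [1, -4, -2, -2, 8, 6]
Stage 1 (DELAY): [0, 1, -4, -2, -2, 8] = [0, 1, -4, -2, -2, 8] -> [0, 1, -4, -2, -2, 8]
Stage 2 (DIFF): s[0]=0, 1-0=1, -4-1=-5, -2--4=2, -2--2=0, 8--2=10 -> [0, 1, -5, 2, 0, 10]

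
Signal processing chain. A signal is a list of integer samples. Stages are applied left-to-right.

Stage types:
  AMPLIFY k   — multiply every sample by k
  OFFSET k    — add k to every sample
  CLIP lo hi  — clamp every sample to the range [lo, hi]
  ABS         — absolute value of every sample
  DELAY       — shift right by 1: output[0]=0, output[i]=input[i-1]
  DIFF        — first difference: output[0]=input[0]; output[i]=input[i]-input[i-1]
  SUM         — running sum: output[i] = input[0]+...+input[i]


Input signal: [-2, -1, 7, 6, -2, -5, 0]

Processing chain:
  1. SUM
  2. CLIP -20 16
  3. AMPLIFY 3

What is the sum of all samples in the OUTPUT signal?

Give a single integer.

Answer: 69

Derivation:
Input: [-2, -1, 7, 6, -2, -5, 0]
Stage 1 (SUM): sum[0..0]=-2, sum[0..1]=-3, sum[0..2]=4, sum[0..3]=10, sum[0..4]=8, sum[0..5]=3, sum[0..6]=3 -> [-2, -3, 4, 10, 8, 3, 3]
Stage 2 (CLIP -20 16): clip(-2,-20,16)=-2, clip(-3,-20,16)=-3, clip(4,-20,16)=4, clip(10,-20,16)=10, clip(8,-20,16)=8, clip(3,-20,16)=3, clip(3,-20,16)=3 -> [-2, -3, 4, 10, 8, 3, 3]
Stage 3 (AMPLIFY 3): -2*3=-6, -3*3=-9, 4*3=12, 10*3=30, 8*3=24, 3*3=9, 3*3=9 -> [-6, -9, 12, 30, 24, 9, 9]
Output sum: 69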